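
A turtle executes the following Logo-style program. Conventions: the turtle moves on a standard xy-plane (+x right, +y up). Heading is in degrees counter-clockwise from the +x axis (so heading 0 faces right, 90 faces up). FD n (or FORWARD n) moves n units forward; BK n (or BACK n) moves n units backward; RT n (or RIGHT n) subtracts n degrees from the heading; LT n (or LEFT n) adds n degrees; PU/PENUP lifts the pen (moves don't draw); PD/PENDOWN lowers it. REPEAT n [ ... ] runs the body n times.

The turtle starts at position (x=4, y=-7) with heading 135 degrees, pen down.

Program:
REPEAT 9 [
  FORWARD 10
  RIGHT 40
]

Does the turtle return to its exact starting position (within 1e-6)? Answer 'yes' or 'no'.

Executing turtle program step by step:
Start: pos=(4,-7), heading=135, pen down
REPEAT 9 [
  -- iteration 1/9 --
  FD 10: (4,-7) -> (-3.071,0.071) [heading=135, draw]
  RT 40: heading 135 -> 95
  -- iteration 2/9 --
  FD 10: (-3.071,0.071) -> (-3.943,10.033) [heading=95, draw]
  RT 40: heading 95 -> 55
  -- iteration 3/9 --
  FD 10: (-3.943,10.033) -> (1.793,18.225) [heading=55, draw]
  RT 40: heading 55 -> 15
  -- iteration 4/9 --
  FD 10: (1.793,18.225) -> (11.452,20.813) [heading=15, draw]
  RT 40: heading 15 -> 335
  -- iteration 5/9 --
  FD 10: (11.452,20.813) -> (20.515,16.587) [heading=335, draw]
  RT 40: heading 335 -> 295
  -- iteration 6/9 --
  FD 10: (20.515,16.587) -> (24.742,7.523) [heading=295, draw]
  RT 40: heading 295 -> 255
  -- iteration 7/9 --
  FD 10: (24.742,7.523) -> (22.153,-2.136) [heading=255, draw]
  RT 40: heading 255 -> 215
  -- iteration 8/9 --
  FD 10: (22.153,-2.136) -> (13.962,-7.872) [heading=215, draw]
  RT 40: heading 215 -> 175
  -- iteration 9/9 --
  FD 10: (13.962,-7.872) -> (4,-7) [heading=175, draw]
  RT 40: heading 175 -> 135
]
Final: pos=(4,-7), heading=135, 9 segment(s) drawn

Start position: (4, -7)
Final position: (4, -7)
Distance = 0; < 1e-6 -> CLOSED

Answer: yes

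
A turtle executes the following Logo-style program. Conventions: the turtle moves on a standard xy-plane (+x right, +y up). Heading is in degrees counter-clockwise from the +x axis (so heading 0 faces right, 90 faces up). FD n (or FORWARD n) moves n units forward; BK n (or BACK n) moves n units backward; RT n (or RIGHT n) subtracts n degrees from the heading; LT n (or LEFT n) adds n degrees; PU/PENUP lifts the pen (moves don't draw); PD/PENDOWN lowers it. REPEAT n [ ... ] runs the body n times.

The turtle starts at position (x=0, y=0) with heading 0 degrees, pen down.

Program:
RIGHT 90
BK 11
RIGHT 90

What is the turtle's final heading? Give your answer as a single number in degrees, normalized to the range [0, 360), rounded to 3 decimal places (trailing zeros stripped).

Executing turtle program step by step:
Start: pos=(0,0), heading=0, pen down
RT 90: heading 0 -> 270
BK 11: (0,0) -> (0,11) [heading=270, draw]
RT 90: heading 270 -> 180
Final: pos=(0,11), heading=180, 1 segment(s) drawn

Answer: 180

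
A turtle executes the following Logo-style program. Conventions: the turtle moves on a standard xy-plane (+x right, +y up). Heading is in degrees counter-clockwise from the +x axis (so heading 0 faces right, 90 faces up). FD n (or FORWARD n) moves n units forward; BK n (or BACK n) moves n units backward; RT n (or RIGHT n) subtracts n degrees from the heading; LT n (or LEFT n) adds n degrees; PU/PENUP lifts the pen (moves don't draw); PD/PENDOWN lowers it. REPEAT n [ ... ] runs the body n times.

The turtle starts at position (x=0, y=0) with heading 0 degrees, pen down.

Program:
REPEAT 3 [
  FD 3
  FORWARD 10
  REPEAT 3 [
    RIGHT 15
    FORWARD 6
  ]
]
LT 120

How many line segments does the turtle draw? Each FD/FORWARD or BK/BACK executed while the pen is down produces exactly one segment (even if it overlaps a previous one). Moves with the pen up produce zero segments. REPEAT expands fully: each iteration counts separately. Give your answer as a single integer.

Executing turtle program step by step:
Start: pos=(0,0), heading=0, pen down
REPEAT 3 [
  -- iteration 1/3 --
  FD 3: (0,0) -> (3,0) [heading=0, draw]
  FD 10: (3,0) -> (13,0) [heading=0, draw]
  REPEAT 3 [
    -- iteration 1/3 --
    RT 15: heading 0 -> 345
    FD 6: (13,0) -> (18.796,-1.553) [heading=345, draw]
    -- iteration 2/3 --
    RT 15: heading 345 -> 330
    FD 6: (18.796,-1.553) -> (23.992,-4.553) [heading=330, draw]
    -- iteration 3/3 --
    RT 15: heading 330 -> 315
    FD 6: (23.992,-4.553) -> (28.234,-8.796) [heading=315, draw]
  ]
  -- iteration 2/3 --
  FD 3: (28.234,-8.796) -> (30.356,-10.917) [heading=315, draw]
  FD 10: (30.356,-10.917) -> (37.427,-17.988) [heading=315, draw]
  REPEAT 3 [
    -- iteration 1/3 --
    RT 15: heading 315 -> 300
    FD 6: (37.427,-17.988) -> (40.427,-23.184) [heading=300, draw]
    -- iteration 2/3 --
    RT 15: heading 300 -> 285
    FD 6: (40.427,-23.184) -> (41.98,-28.98) [heading=285, draw]
    -- iteration 3/3 --
    RT 15: heading 285 -> 270
    FD 6: (41.98,-28.98) -> (41.98,-34.98) [heading=270, draw]
  ]
  -- iteration 3/3 --
  FD 3: (41.98,-34.98) -> (41.98,-37.98) [heading=270, draw]
  FD 10: (41.98,-37.98) -> (41.98,-47.98) [heading=270, draw]
  REPEAT 3 [
    -- iteration 1/3 --
    RT 15: heading 270 -> 255
    FD 6: (41.98,-47.98) -> (40.427,-53.775) [heading=255, draw]
    -- iteration 2/3 --
    RT 15: heading 255 -> 240
    FD 6: (40.427,-53.775) -> (37.427,-58.971) [heading=240, draw]
    -- iteration 3/3 --
    RT 15: heading 240 -> 225
    FD 6: (37.427,-58.971) -> (33.184,-63.214) [heading=225, draw]
  ]
]
LT 120: heading 225 -> 345
Final: pos=(33.184,-63.214), heading=345, 15 segment(s) drawn
Segments drawn: 15

Answer: 15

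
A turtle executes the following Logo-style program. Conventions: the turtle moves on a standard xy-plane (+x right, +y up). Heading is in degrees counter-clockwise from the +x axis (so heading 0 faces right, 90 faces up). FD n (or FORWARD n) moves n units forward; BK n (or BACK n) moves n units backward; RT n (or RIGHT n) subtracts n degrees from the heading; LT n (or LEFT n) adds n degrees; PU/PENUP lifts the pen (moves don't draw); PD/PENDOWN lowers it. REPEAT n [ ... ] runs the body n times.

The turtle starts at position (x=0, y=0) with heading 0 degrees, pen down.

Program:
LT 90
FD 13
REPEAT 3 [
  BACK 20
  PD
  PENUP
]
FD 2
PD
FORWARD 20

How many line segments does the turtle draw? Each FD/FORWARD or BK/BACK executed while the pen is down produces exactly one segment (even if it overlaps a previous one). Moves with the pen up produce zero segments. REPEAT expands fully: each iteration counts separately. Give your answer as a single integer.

Executing turtle program step by step:
Start: pos=(0,0), heading=0, pen down
LT 90: heading 0 -> 90
FD 13: (0,0) -> (0,13) [heading=90, draw]
REPEAT 3 [
  -- iteration 1/3 --
  BK 20: (0,13) -> (0,-7) [heading=90, draw]
  PD: pen down
  PU: pen up
  -- iteration 2/3 --
  BK 20: (0,-7) -> (0,-27) [heading=90, move]
  PD: pen down
  PU: pen up
  -- iteration 3/3 --
  BK 20: (0,-27) -> (0,-47) [heading=90, move]
  PD: pen down
  PU: pen up
]
FD 2: (0,-47) -> (0,-45) [heading=90, move]
PD: pen down
FD 20: (0,-45) -> (0,-25) [heading=90, draw]
Final: pos=(0,-25), heading=90, 3 segment(s) drawn
Segments drawn: 3

Answer: 3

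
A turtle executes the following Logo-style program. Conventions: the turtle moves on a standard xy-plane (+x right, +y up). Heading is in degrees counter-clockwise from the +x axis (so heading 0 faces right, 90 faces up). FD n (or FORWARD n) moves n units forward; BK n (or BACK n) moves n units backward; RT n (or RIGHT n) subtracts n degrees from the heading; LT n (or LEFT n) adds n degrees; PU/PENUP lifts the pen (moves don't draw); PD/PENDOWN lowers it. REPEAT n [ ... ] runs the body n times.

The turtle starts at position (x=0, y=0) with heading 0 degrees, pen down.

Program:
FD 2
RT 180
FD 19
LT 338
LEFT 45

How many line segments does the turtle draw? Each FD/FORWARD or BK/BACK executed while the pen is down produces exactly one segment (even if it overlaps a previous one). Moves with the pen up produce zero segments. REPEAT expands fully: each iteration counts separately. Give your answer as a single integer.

Answer: 2

Derivation:
Executing turtle program step by step:
Start: pos=(0,0), heading=0, pen down
FD 2: (0,0) -> (2,0) [heading=0, draw]
RT 180: heading 0 -> 180
FD 19: (2,0) -> (-17,0) [heading=180, draw]
LT 338: heading 180 -> 158
LT 45: heading 158 -> 203
Final: pos=(-17,0), heading=203, 2 segment(s) drawn
Segments drawn: 2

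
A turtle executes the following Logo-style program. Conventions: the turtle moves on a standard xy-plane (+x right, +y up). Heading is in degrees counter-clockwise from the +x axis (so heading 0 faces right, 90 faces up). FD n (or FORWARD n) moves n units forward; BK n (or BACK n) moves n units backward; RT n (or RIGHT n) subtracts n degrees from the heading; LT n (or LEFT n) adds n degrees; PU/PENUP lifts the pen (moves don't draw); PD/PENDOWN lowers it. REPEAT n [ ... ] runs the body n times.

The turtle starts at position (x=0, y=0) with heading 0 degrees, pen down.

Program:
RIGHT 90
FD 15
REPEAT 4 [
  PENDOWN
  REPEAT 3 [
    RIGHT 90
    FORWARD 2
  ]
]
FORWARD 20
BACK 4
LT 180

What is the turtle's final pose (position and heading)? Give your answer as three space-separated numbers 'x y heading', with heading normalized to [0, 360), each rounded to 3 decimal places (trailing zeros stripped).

Answer: 0 -31 90

Derivation:
Executing turtle program step by step:
Start: pos=(0,0), heading=0, pen down
RT 90: heading 0 -> 270
FD 15: (0,0) -> (0,-15) [heading=270, draw]
REPEAT 4 [
  -- iteration 1/4 --
  PD: pen down
  REPEAT 3 [
    -- iteration 1/3 --
    RT 90: heading 270 -> 180
    FD 2: (0,-15) -> (-2,-15) [heading=180, draw]
    -- iteration 2/3 --
    RT 90: heading 180 -> 90
    FD 2: (-2,-15) -> (-2,-13) [heading=90, draw]
    -- iteration 3/3 --
    RT 90: heading 90 -> 0
    FD 2: (-2,-13) -> (0,-13) [heading=0, draw]
  ]
  -- iteration 2/4 --
  PD: pen down
  REPEAT 3 [
    -- iteration 1/3 --
    RT 90: heading 0 -> 270
    FD 2: (0,-13) -> (0,-15) [heading=270, draw]
    -- iteration 2/3 --
    RT 90: heading 270 -> 180
    FD 2: (0,-15) -> (-2,-15) [heading=180, draw]
    -- iteration 3/3 --
    RT 90: heading 180 -> 90
    FD 2: (-2,-15) -> (-2,-13) [heading=90, draw]
  ]
  -- iteration 3/4 --
  PD: pen down
  REPEAT 3 [
    -- iteration 1/3 --
    RT 90: heading 90 -> 0
    FD 2: (-2,-13) -> (0,-13) [heading=0, draw]
    -- iteration 2/3 --
    RT 90: heading 0 -> 270
    FD 2: (0,-13) -> (0,-15) [heading=270, draw]
    -- iteration 3/3 --
    RT 90: heading 270 -> 180
    FD 2: (0,-15) -> (-2,-15) [heading=180, draw]
  ]
  -- iteration 4/4 --
  PD: pen down
  REPEAT 3 [
    -- iteration 1/3 --
    RT 90: heading 180 -> 90
    FD 2: (-2,-15) -> (-2,-13) [heading=90, draw]
    -- iteration 2/3 --
    RT 90: heading 90 -> 0
    FD 2: (-2,-13) -> (0,-13) [heading=0, draw]
    -- iteration 3/3 --
    RT 90: heading 0 -> 270
    FD 2: (0,-13) -> (0,-15) [heading=270, draw]
  ]
]
FD 20: (0,-15) -> (0,-35) [heading=270, draw]
BK 4: (0,-35) -> (0,-31) [heading=270, draw]
LT 180: heading 270 -> 90
Final: pos=(0,-31), heading=90, 15 segment(s) drawn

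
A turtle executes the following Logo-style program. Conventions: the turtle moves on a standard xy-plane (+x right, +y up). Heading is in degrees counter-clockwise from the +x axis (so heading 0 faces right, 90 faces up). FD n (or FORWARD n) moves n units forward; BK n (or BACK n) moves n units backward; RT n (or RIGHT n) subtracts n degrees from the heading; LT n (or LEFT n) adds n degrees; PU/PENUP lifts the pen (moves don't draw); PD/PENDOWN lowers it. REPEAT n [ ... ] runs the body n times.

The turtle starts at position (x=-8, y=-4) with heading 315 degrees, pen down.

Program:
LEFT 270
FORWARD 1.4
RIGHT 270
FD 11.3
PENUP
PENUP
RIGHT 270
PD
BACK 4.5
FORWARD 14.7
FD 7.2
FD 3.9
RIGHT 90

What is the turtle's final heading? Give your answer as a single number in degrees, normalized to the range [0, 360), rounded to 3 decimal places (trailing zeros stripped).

Executing turtle program step by step:
Start: pos=(-8,-4), heading=315, pen down
LT 270: heading 315 -> 225
FD 1.4: (-8,-4) -> (-8.99,-4.99) [heading=225, draw]
RT 270: heading 225 -> 315
FD 11.3: (-8.99,-4.99) -> (-1,-12.98) [heading=315, draw]
PU: pen up
PU: pen up
RT 270: heading 315 -> 45
PD: pen down
BK 4.5: (-1,-12.98) -> (-4.182,-16.162) [heading=45, draw]
FD 14.7: (-4.182,-16.162) -> (6.213,-5.768) [heading=45, draw]
FD 7.2: (6.213,-5.768) -> (11.304,-0.677) [heading=45, draw]
FD 3.9: (11.304,-0.677) -> (14.062,2.081) [heading=45, draw]
RT 90: heading 45 -> 315
Final: pos=(14.062,2.081), heading=315, 6 segment(s) drawn

Answer: 315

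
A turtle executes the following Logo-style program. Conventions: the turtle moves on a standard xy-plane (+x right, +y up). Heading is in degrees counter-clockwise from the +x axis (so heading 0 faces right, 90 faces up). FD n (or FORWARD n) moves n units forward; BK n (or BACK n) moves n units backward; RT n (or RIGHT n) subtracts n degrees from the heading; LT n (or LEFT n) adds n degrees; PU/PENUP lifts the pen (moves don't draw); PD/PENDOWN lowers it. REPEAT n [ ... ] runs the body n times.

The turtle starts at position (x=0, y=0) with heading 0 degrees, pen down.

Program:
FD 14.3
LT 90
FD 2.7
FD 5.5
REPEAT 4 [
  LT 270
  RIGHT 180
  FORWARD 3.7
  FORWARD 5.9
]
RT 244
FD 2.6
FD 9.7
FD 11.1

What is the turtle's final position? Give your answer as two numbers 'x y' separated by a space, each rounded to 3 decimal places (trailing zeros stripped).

Answer: -6.732 -2.058

Derivation:
Executing turtle program step by step:
Start: pos=(0,0), heading=0, pen down
FD 14.3: (0,0) -> (14.3,0) [heading=0, draw]
LT 90: heading 0 -> 90
FD 2.7: (14.3,0) -> (14.3,2.7) [heading=90, draw]
FD 5.5: (14.3,2.7) -> (14.3,8.2) [heading=90, draw]
REPEAT 4 [
  -- iteration 1/4 --
  LT 270: heading 90 -> 0
  RT 180: heading 0 -> 180
  FD 3.7: (14.3,8.2) -> (10.6,8.2) [heading=180, draw]
  FD 5.9: (10.6,8.2) -> (4.7,8.2) [heading=180, draw]
  -- iteration 2/4 --
  LT 270: heading 180 -> 90
  RT 180: heading 90 -> 270
  FD 3.7: (4.7,8.2) -> (4.7,4.5) [heading=270, draw]
  FD 5.9: (4.7,4.5) -> (4.7,-1.4) [heading=270, draw]
  -- iteration 3/4 --
  LT 270: heading 270 -> 180
  RT 180: heading 180 -> 0
  FD 3.7: (4.7,-1.4) -> (8.4,-1.4) [heading=0, draw]
  FD 5.9: (8.4,-1.4) -> (14.3,-1.4) [heading=0, draw]
  -- iteration 4/4 --
  LT 270: heading 0 -> 270
  RT 180: heading 270 -> 90
  FD 3.7: (14.3,-1.4) -> (14.3,2.3) [heading=90, draw]
  FD 5.9: (14.3,2.3) -> (14.3,8.2) [heading=90, draw]
]
RT 244: heading 90 -> 206
FD 2.6: (14.3,8.2) -> (11.963,7.06) [heading=206, draw]
FD 9.7: (11.963,7.06) -> (3.245,2.808) [heading=206, draw]
FD 11.1: (3.245,2.808) -> (-6.732,-2.058) [heading=206, draw]
Final: pos=(-6.732,-2.058), heading=206, 14 segment(s) drawn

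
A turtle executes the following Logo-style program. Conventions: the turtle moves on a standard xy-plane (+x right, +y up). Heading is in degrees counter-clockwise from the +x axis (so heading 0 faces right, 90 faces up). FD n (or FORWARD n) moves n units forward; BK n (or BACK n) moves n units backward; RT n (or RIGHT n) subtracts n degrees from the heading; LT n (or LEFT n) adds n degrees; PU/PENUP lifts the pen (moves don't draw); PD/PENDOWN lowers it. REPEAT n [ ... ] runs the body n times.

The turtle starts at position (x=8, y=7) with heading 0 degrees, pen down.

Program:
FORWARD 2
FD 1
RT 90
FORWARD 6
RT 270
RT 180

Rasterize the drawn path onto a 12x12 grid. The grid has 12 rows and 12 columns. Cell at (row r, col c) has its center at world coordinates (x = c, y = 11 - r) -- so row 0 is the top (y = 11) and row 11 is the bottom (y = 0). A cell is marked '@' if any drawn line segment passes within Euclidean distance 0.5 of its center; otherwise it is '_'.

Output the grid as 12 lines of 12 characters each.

Segment 0: (8,7) -> (10,7)
Segment 1: (10,7) -> (11,7)
Segment 2: (11,7) -> (11,1)

Answer: ____________
____________
____________
____________
________@@@@
___________@
___________@
___________@
___________@
___________@
___________@
____________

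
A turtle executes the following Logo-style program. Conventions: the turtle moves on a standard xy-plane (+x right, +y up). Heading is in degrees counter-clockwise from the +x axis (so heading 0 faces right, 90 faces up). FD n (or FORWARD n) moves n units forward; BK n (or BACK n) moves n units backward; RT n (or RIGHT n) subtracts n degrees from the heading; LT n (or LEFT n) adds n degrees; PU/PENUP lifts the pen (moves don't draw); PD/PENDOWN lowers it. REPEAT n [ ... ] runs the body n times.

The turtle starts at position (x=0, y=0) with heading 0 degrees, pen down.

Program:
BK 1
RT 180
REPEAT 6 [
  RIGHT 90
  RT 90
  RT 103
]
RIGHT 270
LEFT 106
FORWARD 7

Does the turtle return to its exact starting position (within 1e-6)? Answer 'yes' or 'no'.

Answer: no

Derivation:
Executing turtle program step by step:
Start: pos=(0,0), heading=0, pen down
BK 1: (0,0) -> (-1,0) [heading=0, draw]
RT 180: heading 0 -> 180
REPEAT 6 [
  -- iteration 1/6 --
  RT 90: heading 180 -> 90
  RT 90: heading 90 -> 0
  RT 103: heading 0 -> 257
  -- iteration 2/6 --
  RT 90: heading 257 -> 167
  RT 90: heading 167 -> 77
  RT 103: heading 77 -> 334
  -- iteration 3/6 --
  RT 90: heading 334 -> 244
  RT 90: heading 244 -> 154
  RT 103: heading 154 -> 51
  -- iteration 4/6 --
  RT 90: heading 51 -> 321
  RT 90: heading 321 -> 231
  RT 103: heading 231 -> 128
  -- iteration 5/6 --
  RT 90: heading 128 -> 38
  RT 90: heading 38 -> 308
  RT 103: heading 308 -> 205
  -- iteration 6/6 --
  RT 90: heading 205 -> 115
  RT 90: heading 115 -> 25
  RT 103: heading 25 -> 282
]
RT 270: heading 282 -> 12
LT 106: heading 12 -> 118
FD 7: (-1,0) -> (-4.286,6.181) [heading=118, draw]
Final: pos=(-4.286,6.181), heading=118, 2 segment(s) drawn

Start position: (0, 0)
Final position: (-4.286, 6.181)
Distance = 7.521; >= 1e-6 -> NOT closed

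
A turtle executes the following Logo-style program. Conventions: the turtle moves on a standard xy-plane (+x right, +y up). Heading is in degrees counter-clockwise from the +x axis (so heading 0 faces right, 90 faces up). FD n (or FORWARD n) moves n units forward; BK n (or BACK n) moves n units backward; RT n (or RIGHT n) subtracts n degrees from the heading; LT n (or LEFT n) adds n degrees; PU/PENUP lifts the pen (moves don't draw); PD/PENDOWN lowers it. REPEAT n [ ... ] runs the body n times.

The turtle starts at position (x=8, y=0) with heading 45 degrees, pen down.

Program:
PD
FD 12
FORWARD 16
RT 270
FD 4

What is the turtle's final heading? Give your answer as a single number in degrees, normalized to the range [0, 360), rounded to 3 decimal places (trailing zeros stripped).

Executing turtle program step by step:
Start: pos=(8,0), heading=45, pen down
PD: pen down
FD 12: (8,0) -> (16.485,8.485) [heading=45, draw]
FD 16: (16.485,8.485) -> (27.799,19.799) [heading=45, draw]
RT 270: heading 45 -> 135
FD 4: (27.799,19.799) -> (24.971,22.627) [heading=135, draw]
Final: pos=(24.971,22.627), heading=135, 3 segment(s) drawn

Answer: 135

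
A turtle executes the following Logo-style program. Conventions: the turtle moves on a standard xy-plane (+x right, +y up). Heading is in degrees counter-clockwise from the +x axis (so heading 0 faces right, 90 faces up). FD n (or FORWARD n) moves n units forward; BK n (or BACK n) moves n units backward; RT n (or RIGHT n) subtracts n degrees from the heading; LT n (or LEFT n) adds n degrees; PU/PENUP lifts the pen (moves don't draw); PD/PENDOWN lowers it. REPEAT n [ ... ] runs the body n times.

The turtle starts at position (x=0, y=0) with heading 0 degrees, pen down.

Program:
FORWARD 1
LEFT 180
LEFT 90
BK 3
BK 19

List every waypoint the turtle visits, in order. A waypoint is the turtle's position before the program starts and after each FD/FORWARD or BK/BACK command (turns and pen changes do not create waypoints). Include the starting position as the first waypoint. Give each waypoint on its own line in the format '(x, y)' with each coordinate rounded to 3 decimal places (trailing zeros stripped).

Executing turtle program step by step:
Start: pos=(0,0), heading=0, pen down
FD 1: (0,0) -> (1,0) [heading=0, draw]
LT 180: heading 0 -> 180
LT 90: heading 180 -> 270
BK 3: (1,0) -> (1,3) [heading=270, draw]
BK 19: (1,3) -> (1,22) [heading=270, draw]
Final: pos=(1,22), heading=270, 3 segment(s) drawn
Waypoints (4 total):
(0, 0)
(1, 0)
(1, 3)
(1, 22)

Answer: (0, 0)
(1, 0)
(1, 3)
(1, 22)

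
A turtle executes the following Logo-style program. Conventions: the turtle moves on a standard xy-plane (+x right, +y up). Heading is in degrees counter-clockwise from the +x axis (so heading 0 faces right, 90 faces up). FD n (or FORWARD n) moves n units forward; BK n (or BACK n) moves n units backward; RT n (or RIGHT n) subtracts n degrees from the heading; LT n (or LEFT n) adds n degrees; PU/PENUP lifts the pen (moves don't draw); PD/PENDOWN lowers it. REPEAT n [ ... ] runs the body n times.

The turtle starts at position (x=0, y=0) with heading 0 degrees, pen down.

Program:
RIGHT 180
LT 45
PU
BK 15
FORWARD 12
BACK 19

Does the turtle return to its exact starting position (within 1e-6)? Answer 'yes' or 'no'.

Executing turtle program step by step:
Start: pos=(0,0), heading=0, pen down
RT 180: heading 0 -> 180
LT 45: heading 180 -> 225
PU: pen up
BK 15: (0,0) -> (10.607,10.607) [heading=225, move]
FD 12: (10.607,10.607) -> (2.121,2.121) [heading=225, move]
BK 19: (2.121,2.121) -> (15.556,15.556) [heading=225, move]
Final: pos=(15.556,15.556), heading=225, 0 segment(s) drawn

Start position: (0, 0)
Final position: (15.556, 15.556)
Distance = 22; >= 1e-6 -> NOT closed

Answer: no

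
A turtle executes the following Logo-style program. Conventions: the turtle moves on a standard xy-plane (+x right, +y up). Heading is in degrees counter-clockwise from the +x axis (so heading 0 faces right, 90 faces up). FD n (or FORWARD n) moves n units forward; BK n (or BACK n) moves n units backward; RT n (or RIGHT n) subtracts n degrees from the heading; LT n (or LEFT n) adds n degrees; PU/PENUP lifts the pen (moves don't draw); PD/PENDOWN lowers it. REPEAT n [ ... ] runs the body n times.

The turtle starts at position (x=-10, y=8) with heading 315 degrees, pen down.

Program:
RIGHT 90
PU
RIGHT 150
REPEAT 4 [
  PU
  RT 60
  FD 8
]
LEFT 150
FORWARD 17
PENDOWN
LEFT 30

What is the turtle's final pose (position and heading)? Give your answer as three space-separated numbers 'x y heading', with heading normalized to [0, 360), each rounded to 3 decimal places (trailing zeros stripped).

Executing turtle program step by step:
Start: pos=(-10,8), heading=315, pen down
RT 90: heading 315 -> 225
PU: pen up
RT 150: heading 225 -> 75
REPEAT 4 [
  -- iteration 1/4 --
  PU: pen up
  RT 60: heading 75 -> 15
  FD 8: (-10,8) -> (-2.273,10.071) [heading=15, move]
  -- iteration 2/4 --
  PU: pen up
  RT 60: heading 15 -> 315
  FD 8: (-2.273,10.071) -> (3.384,4.414) [heading=315, move]
  -- iteration 3/4 --
  PU: pen up
  RT 60: heading 315 -> 255
  FD 8: (3.384,4.414) -> (1.314,-3.314) [heading=255, move]
  -- iteration 4/4 --
  PU: pen up
  RT 60: heading 255 -> 195
  FD 8: (1.314,-3.314) -> (-6.414,-5.384) [heading=195, move]
]
LT 150: heading 195 -> 345
FD 17: (-6.414,-5.384) -> (10.007,-9.784) [heading=345, move]
PD: pen down
LT 30: heading 345 -> 15
Final: pos=(10.007,-9.784), heading=15, 0 segment(s) drawn

Answer: 10.007 -9.784 15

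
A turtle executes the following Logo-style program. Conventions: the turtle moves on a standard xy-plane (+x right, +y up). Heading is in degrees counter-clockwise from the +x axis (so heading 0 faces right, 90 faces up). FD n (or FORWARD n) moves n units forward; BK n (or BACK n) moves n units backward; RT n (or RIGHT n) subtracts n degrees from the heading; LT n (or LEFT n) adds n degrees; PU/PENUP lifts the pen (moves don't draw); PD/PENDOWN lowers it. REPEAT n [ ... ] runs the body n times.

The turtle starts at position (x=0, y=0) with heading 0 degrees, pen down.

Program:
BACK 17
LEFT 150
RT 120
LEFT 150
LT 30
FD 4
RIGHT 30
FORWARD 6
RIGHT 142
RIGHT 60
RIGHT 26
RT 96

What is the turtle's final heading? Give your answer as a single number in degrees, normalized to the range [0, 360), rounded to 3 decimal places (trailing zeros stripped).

Answer: 216

Derivation:
Executing turtle program step by step:
Start: pos=(0,0), heading=0, pen down
BK 17: (0,0) -> (-17,0) [heading=0, draw]
LT 150: heading 0 -> 150
RT 120: heading 150 -> 30
LT 150: heading 30 -> 180
LT 30: heading 180 -> 210
FD 4: (-17,0) -> (-20.464,-2) [heading=210, draw]
RT 30: heading 210 -> 180
FD 6: (-20.464,-2) -> (-26.464,-2) [heading=180, draw]
RT 142: heading 180 -> 38
RT 60: heading 38 -> 338
RT 26: heading 338 -> 312
RT 96: heading 312 -> 216
Final: pos=(-26.464,-2), heading=216, 3 segment(s) drawn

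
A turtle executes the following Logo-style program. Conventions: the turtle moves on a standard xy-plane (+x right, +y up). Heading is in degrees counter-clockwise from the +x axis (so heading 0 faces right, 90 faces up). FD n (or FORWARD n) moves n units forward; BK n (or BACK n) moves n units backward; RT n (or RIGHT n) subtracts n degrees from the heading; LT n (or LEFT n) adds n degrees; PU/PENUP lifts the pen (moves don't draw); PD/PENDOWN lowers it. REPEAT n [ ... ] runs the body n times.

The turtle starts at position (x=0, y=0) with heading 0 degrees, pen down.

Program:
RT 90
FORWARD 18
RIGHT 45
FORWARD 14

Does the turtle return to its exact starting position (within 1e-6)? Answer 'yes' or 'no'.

Executing turtle program step by step:
Start: pos=(0,0), heading=0, pen down
RT 90: heading 0 -> 270
FD 18: (0,0) -> (0,-18) [heading=270, draw]
RT 45: heading 270 -> 225
FD 14: (0,-18) -> (-9.899,-27.899) [heading=225, draw]
Final: pos=(-9.899,-27.899), heading=225, 2 segment(s) drawn

Start position: (0, 0)
Final position: (-9.899, -27.899)
Distance = 29.604; >= 1e-6 -> NOT closed

Answer: no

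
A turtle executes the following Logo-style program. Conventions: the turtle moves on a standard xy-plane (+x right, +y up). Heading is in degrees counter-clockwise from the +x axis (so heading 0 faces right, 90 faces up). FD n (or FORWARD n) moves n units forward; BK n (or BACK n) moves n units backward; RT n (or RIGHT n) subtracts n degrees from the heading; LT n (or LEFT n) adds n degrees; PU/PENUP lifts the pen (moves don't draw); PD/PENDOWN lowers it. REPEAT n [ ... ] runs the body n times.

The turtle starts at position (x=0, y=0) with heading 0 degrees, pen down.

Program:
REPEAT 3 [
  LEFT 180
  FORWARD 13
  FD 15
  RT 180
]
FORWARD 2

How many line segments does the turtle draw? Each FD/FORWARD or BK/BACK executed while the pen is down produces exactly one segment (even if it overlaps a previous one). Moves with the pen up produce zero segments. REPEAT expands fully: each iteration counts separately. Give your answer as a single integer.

Executing turtle program step by step:
Start: pos=(0,0), heading=0, pen down
REPEAT 3 [
  -- iteration 1/3 --
  LT 180: heading 0 -> 180
  FD 13: (0,0) -> (-13,0) [heading=180, draw]
  FD 15: (-13,0) -> (-28,0) [heading=180, draw]
  RT 180: heading 180 -> 0
  -- iteration 2/3 --
  LT 180: heading 0 -> 180
  FD 13: (-28,0) -> (-41,0) [heading=180, draw]
  FD 15: (-41,0) -> (-56,0) [heading=180, draw]
  RT 180: heading 180 -> 0
  -- iteration 3/3 --
  LT 180: heading 0 -> 180
  FD 13: (-56,0) -> (-69,0) [heading=180, draw]
  FD 15: (-69,0) -> (-84,0) [heading=180, draw]
  RT 180: heading 180 -> 0
]
FD 2: (-84,0) -> (-82,0) [heading=0, draw]
Final: pos=(-82,0), heading=0, 7 segment(s) drawn
Segments drawn: 7

Answer: 7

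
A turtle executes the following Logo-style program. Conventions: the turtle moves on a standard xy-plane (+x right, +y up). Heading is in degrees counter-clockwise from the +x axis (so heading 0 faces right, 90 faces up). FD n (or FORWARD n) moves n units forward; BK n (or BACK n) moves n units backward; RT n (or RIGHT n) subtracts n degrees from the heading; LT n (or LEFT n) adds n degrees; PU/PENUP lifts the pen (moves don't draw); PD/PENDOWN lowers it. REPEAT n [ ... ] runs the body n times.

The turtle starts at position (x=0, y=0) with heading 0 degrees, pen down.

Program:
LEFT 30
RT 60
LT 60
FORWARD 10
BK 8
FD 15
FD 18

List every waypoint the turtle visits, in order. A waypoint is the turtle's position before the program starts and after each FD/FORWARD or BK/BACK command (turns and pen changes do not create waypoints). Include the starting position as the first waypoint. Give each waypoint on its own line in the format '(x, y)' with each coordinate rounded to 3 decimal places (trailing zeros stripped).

Executing turtle program step by step:
Start: pos=(0,0), heading=0, pen down
LT 30: heading 0 -> 30
RT 60: heading 30 -> 330
LT 60: heading 330 -> 30
FD 10: (0,0) -> (8.66,5) [heading=30, draw]
BK 8: (8.66,5) -> (1.732,1) [heading=30, draw]
FD 15: (1.732,1) -> (14.722,8.5) [heading=30, draw]
FD 18: (14.722,8.5) -> (30.311,17.5) [heading=30, draw]
Final: pos=(30.311,17.5), heading=30, 4 segment(s) drawn
Waypoints (5 total):
(0, 0)
(8.66, 5)
(1.732, 1)
(14.722, 8.5)
(30.311, 17.5)

Answer: (0, 0)
(8.66, 5)
(1.732, 1)
(14.722, 8.5)
(30.311, 17.5)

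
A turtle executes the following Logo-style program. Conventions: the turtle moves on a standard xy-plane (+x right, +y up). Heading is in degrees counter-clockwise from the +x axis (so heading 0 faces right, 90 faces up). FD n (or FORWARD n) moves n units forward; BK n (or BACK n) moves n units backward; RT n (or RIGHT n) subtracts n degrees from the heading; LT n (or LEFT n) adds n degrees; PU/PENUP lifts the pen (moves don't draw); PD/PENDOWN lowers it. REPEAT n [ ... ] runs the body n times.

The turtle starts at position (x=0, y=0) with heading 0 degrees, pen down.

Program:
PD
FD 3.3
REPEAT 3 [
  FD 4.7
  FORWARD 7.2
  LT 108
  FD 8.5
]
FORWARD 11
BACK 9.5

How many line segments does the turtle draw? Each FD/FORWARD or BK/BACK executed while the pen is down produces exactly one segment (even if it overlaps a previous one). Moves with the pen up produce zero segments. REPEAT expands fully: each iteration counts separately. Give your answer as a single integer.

Answer: 12

Derivation:
Executing turtle program step by step:
Start: pos=(0,0), heading=0, pen down
PD: pen down
FD 3.3: (0,0) -> (3.3,0) [heading=0, draw]
REPEAT 3 [
  -- iteration 1/3 --
  FD 4.7: (3.3,0) -> (8,0) [heading=0, draw]
  FD 7.2: (8,0) -> (15.2,0) [heading=0, draw]
  LT 108: heading 0 -> 108
  FD 8.5: (15.2,0) -> (12.573,8.084) [heading=108, draw]
  -- iteration 2/3 --
  FD 4.7: (12.573,8.084) -> (11.121,12.554) [heading=108, draw]
  FD 7.2: (11.121,12.554) -> (8.896,19.402) [heading=108, draw]
  LT 108: heading 108 -> 216
  FD 8.5: (8.896,19.402) -> (2.019,14.405) [heading=216, draw]
  -- iteration 3/3 --
  FD 4.7: (2.019,14.405) -> (-1.783,11.643) [heading=216, draw]
  FD 7.2: (-1.783,11.643) -> (-7.608,7.411) [heading=216, draw]
  LT 108: heading 216 -> 324
  FD 8.5: (-7.608,7.411) -> (-0.731,2.415) [heading=324, draw]
]
FD 11: (-0.731,2.415) -> (8.168,-4.051) [heading=324, draw]
BK 9.5: (8.168,-4.051) -> (0.482,1.533) [heading=324, draw]
Final: pos=(0.482,1.533), heading=324, 12 segment(s) drawn
Segments drawn: 12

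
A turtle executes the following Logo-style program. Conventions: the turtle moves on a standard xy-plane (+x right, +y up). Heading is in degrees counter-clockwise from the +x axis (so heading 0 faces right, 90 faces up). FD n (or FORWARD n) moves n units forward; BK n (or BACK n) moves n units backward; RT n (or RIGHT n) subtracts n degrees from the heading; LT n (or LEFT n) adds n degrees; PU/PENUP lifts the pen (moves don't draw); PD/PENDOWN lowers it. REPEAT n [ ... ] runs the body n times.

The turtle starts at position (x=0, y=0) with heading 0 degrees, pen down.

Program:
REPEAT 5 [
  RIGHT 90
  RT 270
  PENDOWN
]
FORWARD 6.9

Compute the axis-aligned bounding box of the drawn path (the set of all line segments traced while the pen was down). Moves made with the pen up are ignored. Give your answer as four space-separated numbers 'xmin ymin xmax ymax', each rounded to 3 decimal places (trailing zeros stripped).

Answer: 0 0 6.9 0

Derivation:
Executing turtle program step by step:
Start: pos=(0,0), heading=0, pen down
REPEAT 5 [
  -- iteration 1/5 --
  RT 90: heading 0 -> 270
  RT 270: heading 270 -> 0
  PD: pen down
  -- iteration 2/5 --
  RT 90: heading 0 -> 270
  RT 270: heading 270 -> 0
  PD: pen down
  -- iteration 3/5 --
  RT 90: heading 0 -> 270
  RT 270: heading 270 -> 0
  PD: pen down
  -- iteration 4/5 --
  RT 90: heading 0 -> 270
  RT 270: heading 270 -> 0
  PD: pen down
  -- iteration 5/5 --
  RT 90: heading 0 -> 270
  RT 270: heading 270 -> 0
  PD: pen down
]
FD 6.9: (0,0) -> (6.9,0) [heading=0, draw]
Final: pos=(6.9,0), heading=0, 1 segment(s) drawn

Segment endpoints: x in {0, 6.9}, y in {0, 0}
xmin=0, ymin=0, xmax=6.9, ymax=0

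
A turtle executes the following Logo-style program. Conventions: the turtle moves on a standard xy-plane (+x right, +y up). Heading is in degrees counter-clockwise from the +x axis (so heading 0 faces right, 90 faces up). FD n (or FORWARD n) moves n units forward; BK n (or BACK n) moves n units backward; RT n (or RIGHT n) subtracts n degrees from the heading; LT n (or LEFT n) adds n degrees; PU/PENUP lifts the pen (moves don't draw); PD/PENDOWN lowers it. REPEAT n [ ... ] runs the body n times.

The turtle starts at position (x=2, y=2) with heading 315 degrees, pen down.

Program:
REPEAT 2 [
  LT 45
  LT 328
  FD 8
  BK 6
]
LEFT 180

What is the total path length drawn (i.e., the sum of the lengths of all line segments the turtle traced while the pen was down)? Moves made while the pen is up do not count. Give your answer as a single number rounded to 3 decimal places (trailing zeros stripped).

Executing turtle program step by step:
Start: pos=(2,2), heading=315, pen down
REPEAT 2 [
  -- iteration 1/2 --
  LT 45: heading 315 -> 0
  LT 328: heading 0 -> 328
  FD 8: (2,2) -> (8.784,-2.239) [heading=328, draw]
  BK 6: (8.784,-2.239) -> (3.696,0.94) [heading=328, draw]
  -- iteration 2/2 --
  LT 45: heading 328 -> 13
  LT 328: heading 13 -> 341
  FD 8: (3.696,0.94) -> (11.26,-1.664) [heading=341, draw]
  BK 6: (11.26,-1.664) -> (5.587,0.289) [heading=341, draw]
]
LT 180: heading 341 -> 161
Final: pos=(5.587,0.289), heading=161, 4 segment(s) drawn

Segment lengths:
  seg 1: (2,2) -> (8.784,-2.239), length = 8
  seg 2: (8.784,-2.239) -> (3.696,0.94), length = 6
  seg 3: (3.696,0.94) -> (11.26,-1.664), length = 8
  seg 4: (11.26,-1.664) -> (5.587,0.289), length = 6
Total = 28

Answer: 28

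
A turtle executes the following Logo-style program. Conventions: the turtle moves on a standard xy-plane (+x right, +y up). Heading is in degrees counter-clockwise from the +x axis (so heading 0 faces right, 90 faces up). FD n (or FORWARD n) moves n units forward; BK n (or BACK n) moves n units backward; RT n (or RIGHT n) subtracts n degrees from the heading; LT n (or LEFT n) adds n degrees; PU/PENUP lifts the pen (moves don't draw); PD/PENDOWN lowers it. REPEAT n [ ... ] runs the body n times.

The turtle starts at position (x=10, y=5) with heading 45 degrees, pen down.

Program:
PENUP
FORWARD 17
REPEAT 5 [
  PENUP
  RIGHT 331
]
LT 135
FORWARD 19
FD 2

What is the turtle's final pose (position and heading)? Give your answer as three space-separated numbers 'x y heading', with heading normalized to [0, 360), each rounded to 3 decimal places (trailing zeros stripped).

Answer: 39.223 4.976 325

Derivation:
Executing turtle program step by step:
Start: pos=(10,5), heading=45, pen down
PU: pen up
FD 17: (10,5) -> (22.021,17.021) [heading=45, move]
REPEAT 5 [
  -- iteration 1/5 --
  PU: pen up
  RT 331: heading 45 -> 74
  -- iteration 2/5 --
  PU: pen up
  RT 331: heading 74 -> 103
  -- iteration 3/5 --
  PU: pen up
  RT 331: heading 103 -> 132
  -- iteration 4/5 --
  PU: pen up
  RT 331: heading 132 -> 161
  -- iteration 5/5 --
  PU: pen up
  RT 331: heading 161 -> 190
]
LT 135: heading 190 -> 325
FD 19: (22.021,17.021) -> (37.585,6.123) [heading=325, move]
FD 2: (37.585,6.123) -> (39.223,4.976) [heading=325, move]
Final: pos=(39.223,4.976), heading=325, 0 segment(s) drawn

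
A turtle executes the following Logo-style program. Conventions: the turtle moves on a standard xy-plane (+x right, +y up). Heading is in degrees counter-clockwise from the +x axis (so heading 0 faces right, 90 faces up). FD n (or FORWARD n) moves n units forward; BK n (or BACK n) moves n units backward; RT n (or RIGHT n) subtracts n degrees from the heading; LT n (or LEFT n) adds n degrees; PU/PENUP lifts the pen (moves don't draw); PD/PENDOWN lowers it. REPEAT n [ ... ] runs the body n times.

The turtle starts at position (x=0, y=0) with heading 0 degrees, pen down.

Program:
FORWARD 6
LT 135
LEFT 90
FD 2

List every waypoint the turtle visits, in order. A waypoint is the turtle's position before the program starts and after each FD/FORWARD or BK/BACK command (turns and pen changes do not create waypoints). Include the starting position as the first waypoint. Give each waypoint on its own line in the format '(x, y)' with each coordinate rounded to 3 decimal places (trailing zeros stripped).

Executing turtle program step by step:
Start: pos=(0,0), heading=0, pen down
FD 6: (0,0) -> (6,0) [heading=0, draw]
LT 135: heading 0 -> 135
LT 90: heading 135 -> 225
FD 2: (6,0) -> (4.586,-1.414) [heading=225, draw]
Final: pos=(4.586,-1.414), heading=225, 2 segment(s) drawn
Waypoints (3 total):
(0, 0)
(6, 0)
(4.586, -1.414)

Answer: (0, 0)
(6, 0)
(4.586, -1.414)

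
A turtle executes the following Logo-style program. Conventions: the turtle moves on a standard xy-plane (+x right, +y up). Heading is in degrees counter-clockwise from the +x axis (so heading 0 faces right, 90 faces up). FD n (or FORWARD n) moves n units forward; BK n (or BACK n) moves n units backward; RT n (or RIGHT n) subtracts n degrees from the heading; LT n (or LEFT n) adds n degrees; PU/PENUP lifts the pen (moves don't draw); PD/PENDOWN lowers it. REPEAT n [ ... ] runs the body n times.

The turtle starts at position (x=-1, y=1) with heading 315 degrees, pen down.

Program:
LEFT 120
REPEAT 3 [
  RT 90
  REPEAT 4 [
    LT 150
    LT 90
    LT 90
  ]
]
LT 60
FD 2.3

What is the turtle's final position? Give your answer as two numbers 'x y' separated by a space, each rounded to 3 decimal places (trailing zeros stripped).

Executing turtle program step by step:
Start: pos=(-1,1), heading=315, pen down
LT 120: heading 315 -> 75
REPEAT 3 [
  -- iteration 1/3 --
  RT 90: heading 75 -> 345
  REPEAT 4 [
    -- iteration 1/4 --
    LT 150: heading 345 -> 135
    LT 90: heading 135 -> 225
    LT 90: heading 225 -> 315
    -- iteration 2/4 --
    LT 150: heading 315 -> 105
    LT 90: heading 105 -> 195
    LT 90: heading 195 -> 285
    -- iteration 3/4 --
    LT 150: heading 285 -> 75
    LT 90: heading 75 -> 165
    LT 90: heading 165 -> 255
    -- iteration 4/4 --
    LT 150: heading 255 -> 45
    LT 90: heading 45 -> 135
    LT 90: heading 135 -> 225
  ]
  -- iteration 2/3 --
  RT 90: heading 225 -> 135
  REPEAT 4 [
    -- iteration 1/4 --
    LT 150: heading 135 -> 285
    LT 90: heading 285 -> 15
    LT 90: heading 15 -> 105
    -- iteration 2/4 --
    LT 150: heading 105 -> 255
    LT 90: heading 255 -> 345
    LT 90: heading 345 -> 75
    -- iteration 3/4 --
    LT 150: heading 75 -> 225
    LT 90: heading 225 -> 315
    LT 90: heading 315 -> 45
    -- iteration 4/4 --
    LT 150: heading 45 -> 195
    LT 90: heading 195 -> 285
    LT 90: heading 285 -> 15
  ]
  -- iteration 3/3 --
  RT 90: heading 15 -> 285
  REPEAT 4 [
    -- iteration 1/4 --
    LT 150: heading 285 -> 75
    LT 90: heading 75 -> 165
    LT 90: heading 165 -> 255
    -- iteration 2/4 --
    LT 150: heading 255 -> 45
    LT 90: heading 45 -> 135
    LT 90: heading 135 -> 225
    -- iteration 3/4 --
    LT 150: heading 225 -> 15
    LT 90: heading 15 -> 105
    LT 90: heading 105 -> 195
    -- iteration 4/4 --
    LT 150: heading 195 -> 345
    LT 90: heading 345 -> 75
    LT 90: heading 75 -> 165
  ]
]
LT 60: heading 165 -> 225
FD 2.3: (-1,1) -> (-2.626,-0.626) [heading=225, draw]
Final: pos=(-2.626,-0.626), heading=225, 1 segment(s) drawn

Answer: -2.626 -0.626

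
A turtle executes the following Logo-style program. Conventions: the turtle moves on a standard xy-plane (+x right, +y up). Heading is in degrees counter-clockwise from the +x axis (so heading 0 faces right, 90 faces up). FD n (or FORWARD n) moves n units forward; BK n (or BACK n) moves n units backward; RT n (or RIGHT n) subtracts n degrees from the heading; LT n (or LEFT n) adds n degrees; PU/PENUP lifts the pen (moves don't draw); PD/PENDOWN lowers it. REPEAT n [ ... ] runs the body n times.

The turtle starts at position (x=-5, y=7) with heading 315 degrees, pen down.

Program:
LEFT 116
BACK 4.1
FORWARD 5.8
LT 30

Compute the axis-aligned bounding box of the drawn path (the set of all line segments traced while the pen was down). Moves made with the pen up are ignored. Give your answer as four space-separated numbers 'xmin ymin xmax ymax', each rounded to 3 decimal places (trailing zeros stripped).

Answer: -6.335 3.123 -4.447 8.607

Derivation:
Executing turtle program step by step:
Start: pos=(-5,7), heading=315, pen down
LT 116: heading 315 -> 71
BK 4.1: (-5,7) -> (-6.335,3.123) [heading=71, draw]
FD 5.8: (-6.335,3.123) -> (-4.447,8.607) [heading=71, draw]
LT 30: heading 71 -> 101
Final: pos=(-4.447,8.607), heading=101, 2 segment(s) drawn

Segment endpoints: x in {-6.335, -5, -4.447}, y in {3.123, 7, 8.607}
xmin=-6.335, ymin=3.123, xmax=-4.447, ymax=8.607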